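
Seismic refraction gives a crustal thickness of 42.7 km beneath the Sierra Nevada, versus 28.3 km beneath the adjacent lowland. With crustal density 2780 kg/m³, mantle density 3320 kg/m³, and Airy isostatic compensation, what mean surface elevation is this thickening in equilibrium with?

2.34 km

Excess crust Δ = 42.7 km − 28.3 km = 14.4 km, split between elevation h and root r with h + r = Δ.
Airy balance ρ_c h = (ρ_m − ρ_c) r gives r = h ρ_c/(ρ_m − ρ_c), so h (1 + ρ_c/(ρ_m − ρ_c)) = Δ, i.e. h = Δ (ρ_m − ρ_c)/ρ_m.
h = 14.4 km × 540/3320 = 2.34 km.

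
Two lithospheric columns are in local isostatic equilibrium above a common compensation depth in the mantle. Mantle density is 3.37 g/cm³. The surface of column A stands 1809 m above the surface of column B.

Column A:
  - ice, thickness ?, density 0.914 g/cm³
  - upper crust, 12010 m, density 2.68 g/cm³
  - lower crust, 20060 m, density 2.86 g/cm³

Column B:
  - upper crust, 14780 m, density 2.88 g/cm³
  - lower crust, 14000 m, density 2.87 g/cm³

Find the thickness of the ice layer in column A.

Take the compensation level at the base of the deeper column (depth z_c below the surface of column A) and equate Σ ρ_i t_i down to z_c; mantle fills any gap and the z_c terms cancel.
Column A: x×0.914 + 12010×2.68 + 20060×2.86 + (z_c − 32070 − x)×3.37
Column B: 1809×0 + 14780×2.88 + 14000×2.87 + (z_c − 1809 − 28780)×3.37
The z_c×3.37 term appears on both sides and cancels. Collect the known terms of each column as K = Σ(ρt)_known − 3.37 × (depth of known layers): K_A = 89558.4 − 3.37×32070 = −18517.5; K_B = 82746.4 − 3.37×(1809 + 28780) = −20338.53.
Balance: K_A − x×(3.37 − 0.914) = K_B, so x = (K_A − K_B)/(3.37 − 0.914) = 1821.03/2.456 = 741 m.

741 m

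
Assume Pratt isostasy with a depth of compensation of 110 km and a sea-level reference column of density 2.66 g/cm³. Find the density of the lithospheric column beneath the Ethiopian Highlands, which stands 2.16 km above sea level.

2.61 g/cm³

Pratt balance: ρ_ref D = ρ (D + h).
ρ = ρ_ref D/(D + h) = 2.66 × 110 km/(110 km + 2.16 km) = 2.61 g/cm³.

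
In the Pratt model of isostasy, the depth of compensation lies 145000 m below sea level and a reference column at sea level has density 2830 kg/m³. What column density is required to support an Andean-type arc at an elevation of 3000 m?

Pratt balance: ρ_ref D = ρ (D + h).
ρ = ρ_ref D/(D + h) = 2830 × 145000 m/(145000 m + 3000 m) = 2770 kg/m³.

2770 kg/m³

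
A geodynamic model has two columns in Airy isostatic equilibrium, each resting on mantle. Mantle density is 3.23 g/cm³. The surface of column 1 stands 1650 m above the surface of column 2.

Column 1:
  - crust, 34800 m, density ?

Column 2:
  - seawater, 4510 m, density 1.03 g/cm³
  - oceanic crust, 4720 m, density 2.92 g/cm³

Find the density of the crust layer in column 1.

Take the compensation level at the base of the deeper column (depth z_c below the surface of column 1) and equate Σ ρ_i t_i down to z_c; mantle fills any gap and the z_c terms cancel.
Column 1: 34800×ρ + (z_c − 34800)×3.23
Column 2: 1650×0 + 4510×1.03 + 4720×2.92 + (z_c − 1650 − 9230)×3.23
The z_c×3.23 term appears on both sides and cancels. Collect the known terms of each column as K = Σ(ρt)_known − 3.23 × (depth of known layers): K_1 = 0 − 3.23×34800 = −112404; K_2 = 18427.7 − 3.23×(1650 + 9230) = −16714.7.
Balance: K_1 + 34800×ρ = K_2, so ρ = (K_2 − K_1)/34800 = 95689.3/34800 = 2.75 g/cm³.

2.75 g/cm³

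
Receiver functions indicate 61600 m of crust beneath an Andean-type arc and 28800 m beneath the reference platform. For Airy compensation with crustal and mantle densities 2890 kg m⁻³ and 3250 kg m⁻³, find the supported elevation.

Excess crust Δ = 61600 m − 28800 m = 32800 m, split between elevation h and root r with h + r = Δ.
Airy balance ρ_c h = (ρ_m − ρ_c) r gives r = h ρ_c/(ρ_m − ρ_c), so h (1 + ρ_c/(ρ_m − ρ_c)) = Δ, i.e. h = Δ (ρ_m − ρ_c)/ρ_m.
h = 32800 m × 360/3250 = 3630 m.

3630 m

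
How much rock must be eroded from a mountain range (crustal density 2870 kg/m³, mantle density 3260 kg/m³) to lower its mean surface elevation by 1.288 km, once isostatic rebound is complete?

10.8 km

Net drop Δ = e − u = e − e ρ_c/ρ_m = e (ρ_m − ρ_c)/ρ_m.
e = Δ ρ_m/(ρ_m − ρ_c) = 1.288 km × 3260/390 = 10.8 km.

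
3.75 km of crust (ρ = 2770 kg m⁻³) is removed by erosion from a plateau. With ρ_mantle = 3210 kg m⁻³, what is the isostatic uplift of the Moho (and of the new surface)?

Unloading: uplift u = e ρ_c/ρ_m = 3.75 km × 2770/3210 = 3.24 km.

3.24 km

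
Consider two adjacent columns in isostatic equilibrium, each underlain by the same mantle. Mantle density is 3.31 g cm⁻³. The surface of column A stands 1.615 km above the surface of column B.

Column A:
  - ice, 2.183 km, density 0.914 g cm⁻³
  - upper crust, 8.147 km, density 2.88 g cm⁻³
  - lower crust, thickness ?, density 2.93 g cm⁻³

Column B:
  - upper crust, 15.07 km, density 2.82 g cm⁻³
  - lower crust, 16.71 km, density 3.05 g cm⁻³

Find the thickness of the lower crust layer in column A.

21.9 km

Take the compensation level at the base of the deeper column (depth z_c below the surface of column A) and equate Σ ρ_i t_i down to z_c; mantle fills any gap and the z_c terms cancel.
Column A: 2.183×0.914 + 8.147×2.88 + x×2.93 + (z_c − 10.33 − x)×3.31
Column B: 1.615×0 + 15.07×2.82 + 16.71×3.05 + (z_c − 1.615 − 31.78)×3.31
The z_c×3.31 term appears on both sides and cancels. Collect the known terms of each column as K = Σ(ρt)_known − 3.31 × (depth of known layers): K_A = 25.458622 − 3.31×10.33 = −8.733678; K_B = 93.4629 − 3.31×(1.615 + 31.78) = −17.07455.
Balance: K_A − x×(3.31 − 2.93) = K_B, so x = (K_A − K_B)/(3.31 − 2.93) = 8.34087/0.38 = 21.9 km.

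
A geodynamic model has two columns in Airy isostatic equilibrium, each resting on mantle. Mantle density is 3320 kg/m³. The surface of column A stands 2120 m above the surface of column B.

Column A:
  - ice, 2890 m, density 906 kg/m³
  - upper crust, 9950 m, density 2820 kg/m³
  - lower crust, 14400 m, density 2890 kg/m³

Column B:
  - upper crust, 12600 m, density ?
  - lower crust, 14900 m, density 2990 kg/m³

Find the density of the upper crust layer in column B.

Take the compensation level at the base of the deeper column (depth z_c below the surface of column A) and equate Σ ρ_i t_i down to z_c; mantle fills any gap and the z_c terms cancel.
Column A: 2890×906 + 9950×2820 + 14400×2890 + (z_c − 27240)×3320
Column B: 2120×0 + 12600×ρ + 14900×2990 + (z_c − 2120 − 27500)×3320
The z_c×3320 term appears on both sides and cancels. Collect the known terms of each column as K = Σ(ρt)_known − 3320 × (depth of known layers): K_A = 72293340 − 3320×27240 = −18143460; K_B = 44551000 − 3320×(2120 + 27500) = −53787400.
Balance: K_A = K_B + 12600×ρ, so ρ = (K_A − K_B)/12600 = 35643900/12600 = 2830 kg/m³.

2830 kg/m³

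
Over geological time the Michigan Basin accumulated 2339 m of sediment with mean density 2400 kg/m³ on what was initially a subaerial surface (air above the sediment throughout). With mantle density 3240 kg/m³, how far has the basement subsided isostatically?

Subaerial load: s = t ρ_sed / ρ_m = 2339 m × 2400/3240 = 1730 m.

1730 m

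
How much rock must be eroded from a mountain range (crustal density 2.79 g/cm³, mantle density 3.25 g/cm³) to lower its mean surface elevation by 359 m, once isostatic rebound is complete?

Net drop Δ = e − u = e − e ρ_c/ρ_m = e (ρ_m − ρ_c)/ρ_m.
e = Δ ρ_m/(ρ_m − ρ_c) = 359 m × 3.25/0.46 = 2540 m.

2540 m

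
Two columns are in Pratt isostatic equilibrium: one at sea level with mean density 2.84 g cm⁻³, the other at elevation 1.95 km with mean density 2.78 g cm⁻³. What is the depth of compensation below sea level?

ρ_ref D = ρ (D + h) → D (ρ_ref − ρ) = ρ h.
D = ρ h/(ρ_ref − ρ) = 2.78 × 1.95 km/(2.84 − 2.78) = 90.3 km.

90.3 km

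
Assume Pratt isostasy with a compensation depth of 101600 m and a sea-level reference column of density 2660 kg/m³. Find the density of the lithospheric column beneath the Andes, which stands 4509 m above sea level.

2550 kg/m³

Pratt balance: ρ_ref D = ρ (D + h).
ρ = ρ_ref D/(D + h) = 2660 × 101600 m/(101600 m + 4509 m) = 2550 kg/m³.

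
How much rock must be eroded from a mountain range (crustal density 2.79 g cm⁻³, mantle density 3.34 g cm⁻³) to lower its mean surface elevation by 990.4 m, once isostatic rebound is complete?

Net drop Δ = e − u = e − e ρ_c/ρ_m = e (ρ_m − ρ_c)/ρ_m.
e = Δ ρ_m/(ρ_m − ρ_c) = 990.4 m × 3.34/0.55 = 6010 m.

6010 m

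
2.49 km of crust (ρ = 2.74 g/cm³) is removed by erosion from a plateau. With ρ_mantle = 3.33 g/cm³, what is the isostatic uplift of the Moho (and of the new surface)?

2.05 km

Unloading: uplift u = e ρ_c/ρ_m = 2.49 km × 2.74/3.33 = 2.05 km.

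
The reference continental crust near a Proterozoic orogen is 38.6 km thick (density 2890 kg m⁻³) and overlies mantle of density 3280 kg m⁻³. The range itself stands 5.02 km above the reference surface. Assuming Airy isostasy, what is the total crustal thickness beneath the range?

Root depth r = h ρ_c / (ρ_m − ρ_c) = 5.02 km × 2890 / 390 = 37.2 km.
Total thickness = T + h + r = 38.6 km + 5.02 km + 37.2 km = 80.8 km.

80.8 km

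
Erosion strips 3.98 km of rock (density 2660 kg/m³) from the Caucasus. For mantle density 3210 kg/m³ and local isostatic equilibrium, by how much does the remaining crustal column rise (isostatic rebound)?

Unloading: uplift u = e ρ_c/ρ_m = 3.98 km × 2660/3210 = 3.3 km.

3.3 km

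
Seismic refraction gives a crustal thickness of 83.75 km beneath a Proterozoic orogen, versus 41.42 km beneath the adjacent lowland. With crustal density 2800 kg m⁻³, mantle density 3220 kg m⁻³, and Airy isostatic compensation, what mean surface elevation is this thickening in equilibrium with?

Excess crust Δ = 83.75 km − 41.42 km = 42.33 km, split between elevation h and root r with h + r = Δ.
Airy balance ρ_c h = (ρ_m − ρ_c) r gives r = h ρ_c/(ρ_m − ρ_c), so h (1 + ρ_c/(ρ_m − ρ_c)) = Δ, i.e. h = Δ (ρ_m − ρ_c)/ρ_m.
h = 42.33 km × 420/3220 = 5.52 km.

5.52 km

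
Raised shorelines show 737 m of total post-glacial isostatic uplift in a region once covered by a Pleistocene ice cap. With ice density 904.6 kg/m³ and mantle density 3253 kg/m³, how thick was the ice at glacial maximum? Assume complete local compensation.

u = t ρ_ice/ρ_m → t = u ρ_m/ρ_ice = 737 m × 3253/904.6 = 2650 m.

2650 m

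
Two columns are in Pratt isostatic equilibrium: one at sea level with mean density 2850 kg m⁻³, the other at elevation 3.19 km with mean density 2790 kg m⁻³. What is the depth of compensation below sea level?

ρ_ref D = ρ (D + h) → D (ρ_ref − ρ) = ρ h.
D = ρ h/(ρ_ref − ρ) = 2790 × 3.19 km/(2850 − 2790) = 148 km.

148 km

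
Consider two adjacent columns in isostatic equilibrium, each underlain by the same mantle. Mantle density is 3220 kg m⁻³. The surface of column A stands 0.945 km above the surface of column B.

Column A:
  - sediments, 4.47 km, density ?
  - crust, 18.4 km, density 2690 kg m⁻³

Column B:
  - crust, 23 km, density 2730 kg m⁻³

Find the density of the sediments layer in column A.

Take the compensation level at the base of the deeper column (depth z_c below the surface of column A) and equate Σ ρ_i t_i down to z_c; mantle fills any gap and the z_c terms cancel.
Column A: 4.47×ρ + 18.4×2690 + (z_c − 22.87)×3220
Column B: 0.945×0 + 23×2730 + (z_c − 0.945 − 23)×3220
The z_c×3220 term appears on both sides and cancels. Collect the known terms of each column as K = Σ(ρt)_known − 3220 × (depth of known layers): K_A = 49496 − 3220×22.87 = −24145.4; K_B = 62790 − 3220×(0.945 + 23) = −14312.9.
Balance: K_A + 4.47×ρ = K_B, so ρ = (K_B − K_A)/4.47 = 9832.5/4.47 = 2200 kg m⁻³.

2200 kg m⁻³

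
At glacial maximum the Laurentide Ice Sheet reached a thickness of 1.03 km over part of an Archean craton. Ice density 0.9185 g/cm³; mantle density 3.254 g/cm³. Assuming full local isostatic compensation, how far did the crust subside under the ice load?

Equating mass per unit area of the two columns: the ice load ρ_ice t is balanced by mantle displaced below, ρ_m s.
s = t ρ_ice / ρ_m = 1.03 km × 0.9185/3.254 = 0.291 km.

0.291 km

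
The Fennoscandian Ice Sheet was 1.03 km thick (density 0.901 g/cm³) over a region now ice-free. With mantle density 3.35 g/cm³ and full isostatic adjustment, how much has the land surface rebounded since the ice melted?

Removing the load lets mantle flow back in; uplift u satisfies ρ_ice t = ρ_m u.
u = t ρ_ice/ρ_m = 1.03 km × 0.901/3.35 = 0.277 km.

0.277 km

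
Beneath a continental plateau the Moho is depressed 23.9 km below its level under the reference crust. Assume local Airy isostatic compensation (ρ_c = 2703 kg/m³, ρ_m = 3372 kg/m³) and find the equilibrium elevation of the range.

5.92 km

By Archimedes' principle applied to the lithosphere: ρ_c h = (ρ_m − ρ_c) r.
h = r (ρ_m − ρ_c) / ρ_c = 23.9 km × (3372 − 2703) / 2703 = 5.92 km.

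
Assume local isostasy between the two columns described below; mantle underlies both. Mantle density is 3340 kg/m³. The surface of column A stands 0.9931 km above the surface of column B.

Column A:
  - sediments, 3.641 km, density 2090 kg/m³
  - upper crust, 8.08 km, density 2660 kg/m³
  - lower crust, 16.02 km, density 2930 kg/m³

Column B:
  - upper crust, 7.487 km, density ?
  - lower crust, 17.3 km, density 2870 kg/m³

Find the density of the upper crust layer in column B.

2650 kg/m³

Take the compensation level at the base of the deeper column (depth z_c below the surface of column A) and equate Σ ρ_i t_i down to z_c; mantle fills any gap and the z_c terms cancel.
Column A: 3.641×2090 + 8.08×2660 + 16.02×2930 + (z_c − 27.741)×3340
Column B: 0.9931×0 + 7.487×ρ + 17.3×2870 + (z_c − 0.9931 − 24.787)×3340
The z_c×3340 term appears on both sides and cancels. Collect the known terms of each column as K = Σ(ρt)_known − 3340 × (depth of known layers): K_A = 76041.09 − 3340×27.741 = −16613.85; K_B = 49651 − 3340×(0.9931 + 24.787) = −36454.534.
Balance: K_A = K_B + 7.487×ρ, so ρ = (K_A − K_B)/7.487 = 19840.7/7.487 = 2650 kg/m³.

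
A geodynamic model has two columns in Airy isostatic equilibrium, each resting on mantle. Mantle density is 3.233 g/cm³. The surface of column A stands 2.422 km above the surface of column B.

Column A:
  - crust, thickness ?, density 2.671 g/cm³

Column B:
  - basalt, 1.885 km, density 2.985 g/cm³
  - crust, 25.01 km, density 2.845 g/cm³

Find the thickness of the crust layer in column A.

Take the compensation level at the base of the deeper column (depth z_c below the surface of column A) and equate Σ ρ_i t_i down to z_c; mantle fills any gap and the z_c terms cancel.
Column A: x×2.671 + (z_c − 0 − x)×3.233
Column B: 2.422×0 + 1.885×2.985 + 25.01×2.845 + (z_c − 2.422 − 26.895)×3.233
The z_c×3.233 term appears on both sides and cancels. Collect the known terms of each column as K = Σ(ρt)_known − 3.233 × (depth of known layers): K_A = 0 − 3.233×0 = 0; K_B = 76.780175 − 3.233×(2.422 + 26.895) = −18.001686.
Balance: K_A − x×(3.233 − 2.671) = K_B, so x = (K_A − K_B)/(3.233 − 2.671) = 18.0017/0.562 = 32 km.

32 km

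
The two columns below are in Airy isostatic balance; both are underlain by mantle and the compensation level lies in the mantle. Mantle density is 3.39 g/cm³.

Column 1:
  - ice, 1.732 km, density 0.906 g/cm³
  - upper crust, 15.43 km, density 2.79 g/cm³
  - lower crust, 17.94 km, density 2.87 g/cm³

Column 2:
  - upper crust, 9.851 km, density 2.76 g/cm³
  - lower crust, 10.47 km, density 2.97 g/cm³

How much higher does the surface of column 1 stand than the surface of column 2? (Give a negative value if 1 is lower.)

For any compensation level in the mantle, the mantle terms cancel and isostasy reduces to e = (Σt_1 − Σt_2) − (Σ(ρt)_1 − Σ(ρt)_2) / ρ_m.
Σt_1 = 35.102 km; Σt_2 = 20.321 km; Σ(ρt)_1 = 96.106692; Σ(ρt)_2 = 58.28466 (in km·g/cm³).
e = (35.102 − 20.321) − (96.106692 − 58.28466) / 3.39 = 3.62 km.

3.62 km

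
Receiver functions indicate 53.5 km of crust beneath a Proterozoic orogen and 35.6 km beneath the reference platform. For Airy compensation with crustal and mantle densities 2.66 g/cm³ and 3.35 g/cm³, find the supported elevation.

Excess crust Δ = 53.5 km − 35.6 km = 17.9 km, split between elevation h and root r with h + r = Δ.
Airy balance ρ_c h = (ρ_m − ρ_c) r gives r = h ρ_c/(ρ_m − ρ_c), so h (1 + ρ_c/(ρ_m − ρ_c)) = Δ, i.e. h = Δ (ρ_m − ρ_c)/ρ_m.
h = 17.9 km × 0.69/3.35 = 3.69 km.

3.69 km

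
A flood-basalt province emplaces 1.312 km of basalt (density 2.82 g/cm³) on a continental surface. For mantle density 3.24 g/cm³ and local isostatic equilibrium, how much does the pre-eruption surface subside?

Subaerial loading: s = t ρ_load / ρ_m.
s = 1.312 km × 2.82/3.24 = 1.14 km.

1.14 km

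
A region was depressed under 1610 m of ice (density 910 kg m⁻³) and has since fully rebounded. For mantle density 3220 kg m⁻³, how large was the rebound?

Removing the load lets mantle flow back in; uplift u satisfies ρ_ice t = ρ_m u.
u = t ρ_ice/ρ_m = 1610 m × 910/3220 = 455 m.

455 m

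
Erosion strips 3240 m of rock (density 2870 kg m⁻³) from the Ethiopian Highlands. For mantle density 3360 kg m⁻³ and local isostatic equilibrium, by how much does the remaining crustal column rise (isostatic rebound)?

Unloading: uplift u = e ρ_c/ρ_m = 3240 m × 2870/3360 = 2770 m.

2770 m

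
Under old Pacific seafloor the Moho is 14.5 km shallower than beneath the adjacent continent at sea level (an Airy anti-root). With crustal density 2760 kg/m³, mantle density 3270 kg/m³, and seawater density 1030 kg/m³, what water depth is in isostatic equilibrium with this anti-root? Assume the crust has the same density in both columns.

Replacing a thickness d of crust by seawater at the top must be balanced by replacing crust with mantle at the base: d (ρ_c − ρ_w) = a (ρ_m − ρ_c).
d = a (ρ_m − ρ_c)/(ρ_c − ρ_w) = 14.5 km × 510/1730 = 4.27 km.

4.27 km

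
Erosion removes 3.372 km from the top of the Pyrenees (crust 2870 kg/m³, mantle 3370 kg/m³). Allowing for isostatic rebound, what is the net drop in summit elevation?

0.5 km

Rebound u = e ρ_c/ρ_m = 3.372 km × 2870/3370 = 2.872 km.
Net surface drop = e − u = 3.372 km − 2.872 km = e (ρ_m − ρ_c)/ρ_m = 0.5 km.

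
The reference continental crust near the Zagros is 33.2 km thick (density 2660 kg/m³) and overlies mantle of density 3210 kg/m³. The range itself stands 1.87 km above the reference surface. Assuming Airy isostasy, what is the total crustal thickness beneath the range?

44.1 km

Root depth r = h ρ_c / (ρ_m − ρ_c) = 1.87 km × 2660 / 550 = 9.044 km.
Total thickness = T + h + r = 33.2 km + 1.87 km + 9.044 km = 44.1 km.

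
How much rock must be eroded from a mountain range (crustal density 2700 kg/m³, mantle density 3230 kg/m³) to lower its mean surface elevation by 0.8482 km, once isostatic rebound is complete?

Net drop Δ = e − u = e − e ρ_c/ρ_m = e (ρ_m − ρ_c)/ρ_m.
e = Δ ρ_m/(ρ_m − ρ_c) = 0.8482 km × 3230/530 = 5.17 km.

5.17 km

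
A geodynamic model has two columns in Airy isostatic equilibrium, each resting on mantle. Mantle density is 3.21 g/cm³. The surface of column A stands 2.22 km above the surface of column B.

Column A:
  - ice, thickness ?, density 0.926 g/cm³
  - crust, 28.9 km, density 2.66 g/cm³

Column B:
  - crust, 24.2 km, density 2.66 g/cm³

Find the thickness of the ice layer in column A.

Take the compensation level at the base of the deeper column (depth z_c below the surface of column A) and equate Σ ρ_i t_i down to z_c; mantle fills any gap and the z_c terms cancel.
Column A: x×0.926 + 28.9×2.66 + (z_c − 28.9 − x)×3.21
Column B: 2.22×0 + 24.2×2.66 + (z_c − 2.22 − 24.2)×3.21
The z_c×3.21 term appears on both sides and cancels. Collect the known terms of each column as K = Σ(ρt)_known − 3.21 × (depth of known layers): K_A = 76.874 − 3.21×28.9 = −15.895; K_B = 64.372 − 3.21×(2.22 + 24.2) = −20.4362.
Balance: K_A − x×(3.21 − 0.926) = K_B, so x = (K_A − K_B)/(3.21 − 0.926) = 4.5412/2.284 = 1.99 km.

1.99 km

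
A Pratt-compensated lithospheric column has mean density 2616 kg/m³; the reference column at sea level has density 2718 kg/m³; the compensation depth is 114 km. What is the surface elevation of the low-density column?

4.44 km

ρ_ref D = ρ (D + h) → h = D (ρ_ref − ρ)/ρ.
h = 114 km × (2718 − 2616)/2616 = 4.44 km.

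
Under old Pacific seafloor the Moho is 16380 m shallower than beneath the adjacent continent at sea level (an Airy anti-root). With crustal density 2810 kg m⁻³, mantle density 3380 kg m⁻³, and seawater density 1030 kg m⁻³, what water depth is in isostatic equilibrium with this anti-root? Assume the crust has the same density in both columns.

Replacing a thickness d of crust by seawater at the top must be balanced by replacing crust with mantle at the base: d (ρ_c − ρ_w) = a (ρ_m − ρ_c).
d = a (ρ_m − ρ_c)/(ρ_c − ρ_w) = 16380 m × 570/1780 = 5250 m.

5250 m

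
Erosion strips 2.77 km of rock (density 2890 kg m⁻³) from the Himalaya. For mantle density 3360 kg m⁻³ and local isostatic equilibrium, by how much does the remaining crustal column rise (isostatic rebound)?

2.38 km

Unloading: uplift u = e ρ_c/ρ_m = 2.77 km × 2890/3360 = 2.38 km.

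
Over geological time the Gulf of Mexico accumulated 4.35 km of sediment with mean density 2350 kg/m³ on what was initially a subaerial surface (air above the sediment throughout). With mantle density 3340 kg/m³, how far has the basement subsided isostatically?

Subaerial load: s = t ρ_sed / ρ_m = 4.35 km × 2350/3340 = 3.06 km.

3.06 km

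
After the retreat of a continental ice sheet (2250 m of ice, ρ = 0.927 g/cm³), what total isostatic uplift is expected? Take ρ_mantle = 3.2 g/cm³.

Removing the load lets mantle flow back in; uplift u satisfies ρ_ice t = ρ_m u.
u = t ρ_ice/ρ_m = 2250 m × 0.927/3.2 = 652 m.

652 m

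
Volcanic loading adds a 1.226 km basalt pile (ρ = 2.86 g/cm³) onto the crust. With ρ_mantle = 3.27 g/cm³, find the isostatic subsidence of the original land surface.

Subaerial loading: s = t ρ_load / ρ_m.
s = 1.226 km × 2.86/3.27 = 1.07 km.

1.07 km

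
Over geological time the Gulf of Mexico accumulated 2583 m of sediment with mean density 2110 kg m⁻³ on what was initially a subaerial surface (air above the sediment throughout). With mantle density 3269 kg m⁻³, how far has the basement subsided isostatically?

Subaerial load: s = t ρ_sed / ρ_m = 2583 m × 2110/3269 = 1670 m.

1670 m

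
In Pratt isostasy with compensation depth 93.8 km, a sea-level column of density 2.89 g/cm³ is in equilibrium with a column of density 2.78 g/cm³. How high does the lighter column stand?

ρ_ref D = ρ (D + h) → h = D (ρ_ref − ρ)/ρ.
h = 93.8 km × (2.89 − 2.78)/2.78 = 3.71 km.

3.71 km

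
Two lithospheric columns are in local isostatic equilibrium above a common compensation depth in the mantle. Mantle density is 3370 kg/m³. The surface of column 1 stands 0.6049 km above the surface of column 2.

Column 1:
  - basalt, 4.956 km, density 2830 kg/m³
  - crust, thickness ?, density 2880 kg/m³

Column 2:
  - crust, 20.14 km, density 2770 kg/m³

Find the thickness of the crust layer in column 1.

Take the compensation level at the base of the deeper column (depth z_c below the surface of column 1) and equate Σ ρ_i t_i down to z_c; mantle fills any gap and the z_c terms cancel.
Column 1: 4.956×2830 + x×2880 + (z_c − 4.956 − x)×3370
Column 2: 0.6049×0 + 20.14×2770 + (z_c − 0.6049 − 20.14)×3370
The z_c×3370 term appears on both sides and cancels. Collect the known terms of each column as K = Σ(ρt)_known − 3370 × (depth of known layers): K_1 = 14025.48 − 3370×4.956 = −2676.24; K_2 = 55787.8 − 3370×(0.6049 + 20.14) = −14122.513.
Balance: K_1 − x×(3370 − 2880) = K_2, so x = (K_1 − K_2)/(3370 − 2880) = 11446.3/490 = 23.4 km.

23.4 km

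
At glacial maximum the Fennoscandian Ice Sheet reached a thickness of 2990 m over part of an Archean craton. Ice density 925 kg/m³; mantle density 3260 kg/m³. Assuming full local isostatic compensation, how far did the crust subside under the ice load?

848 m

Isostatic balance requires: the ice load ρ_ice t is balanced by mantle displaced below, ρ_m s.
s = t ρ_ice / ρ_m = 2990 m × 925/3260 = 848 m.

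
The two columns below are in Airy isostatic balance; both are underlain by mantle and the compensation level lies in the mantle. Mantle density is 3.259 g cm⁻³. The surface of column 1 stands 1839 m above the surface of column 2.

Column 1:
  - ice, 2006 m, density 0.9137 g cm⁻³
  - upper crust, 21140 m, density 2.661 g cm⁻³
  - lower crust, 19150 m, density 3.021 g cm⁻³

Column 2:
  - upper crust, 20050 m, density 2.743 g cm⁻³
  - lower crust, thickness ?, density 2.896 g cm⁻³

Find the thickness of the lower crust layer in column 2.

Take the compensation level at the base of the deeper column (depth z_c below the surface of column 1) and equate Σ ρ_i t_i down to z_c; mantle fills any gap and the z_c terms cancel.
Column 1: 2006×0.9137 + 21140×2.661 + 19150×3.021 + (z_c − 42296)×3.259
Column 2: 1839×0 + 20050×2.743 + x×2.896 + (z_c − 1839 − 20050 − x)×3.259
The z_c×3.259 term appears on both sides and cancels. Collect the known terms of each column as K = Σ(ρt)_known − 3.259 × (depth of known layers): K_1 = 115938.572 − 3.259×42296 = −21904.0918; K_2 = 54997.15 − 3.259×(1839 + 20050) = −16339.101.
Balance: K_1 = K_2 − x×(3.259 − 2.896), so x = (K_2 − K_1)/(3.259 − 2.896) = 5564.99/0.363 = 15300 m.

15300 m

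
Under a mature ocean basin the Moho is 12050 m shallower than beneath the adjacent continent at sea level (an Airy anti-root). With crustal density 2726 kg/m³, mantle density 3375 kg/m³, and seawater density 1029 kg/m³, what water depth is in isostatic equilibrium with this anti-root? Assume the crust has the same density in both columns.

Replacing a thickness d of crust by seawater at the top must be balanced by replacing crust with mantle at the base: d (ρ_c − ρ_w) = a (ρ_m − ρ_c).
d = a (ρ_m − ρ_c)/(ρ_c − ρ_w) = 12050 m × 649/1697 = 4610 m.

4610 m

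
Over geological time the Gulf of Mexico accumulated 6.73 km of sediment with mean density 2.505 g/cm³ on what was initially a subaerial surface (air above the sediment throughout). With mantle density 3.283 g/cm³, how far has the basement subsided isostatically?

5.14 km

Subaerial load: s = t ρ_sed / ρ_m = 6.73 km × 2.505/3.283 = 5.14 km.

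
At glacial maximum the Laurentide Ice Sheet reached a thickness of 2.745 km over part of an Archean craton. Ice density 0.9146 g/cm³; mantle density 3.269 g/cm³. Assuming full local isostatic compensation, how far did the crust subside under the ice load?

For local isostatic compensation: the ice load ρ_ice t is balanced by mantle displaced below, ρ_m s.
s = t ρ_ice / ρ_m = 2.745 km × 0.9146/3.269 = 0.768 km.

0.768 km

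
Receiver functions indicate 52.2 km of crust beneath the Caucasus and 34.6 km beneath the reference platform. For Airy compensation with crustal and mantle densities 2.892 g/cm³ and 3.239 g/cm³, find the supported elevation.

1.89 km

Excess crust Δ = 52.2 km − 34.6 km = 17.6 km, split between elevation h and root r with h + r = Δ.
Airy balance ρ_c h = (ρ_m − ρ_c) r gives r = h ρ_c/(ρ_m − ρ_c), so h (1 + ρ_c/(ρ_m − ρ_c)) = Δ, i.e. h = Δ (ρ_m − ρ_c)/ρ_m.
h = 17.6 km × 0.347/3.239 = 1.89 km.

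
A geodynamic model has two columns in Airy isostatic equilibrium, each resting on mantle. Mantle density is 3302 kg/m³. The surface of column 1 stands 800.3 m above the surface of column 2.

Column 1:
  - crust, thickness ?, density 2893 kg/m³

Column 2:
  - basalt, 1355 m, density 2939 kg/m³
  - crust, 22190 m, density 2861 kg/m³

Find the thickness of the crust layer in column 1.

31600 m

Take the compensation level at the base of the deeper column (depth z_c below the surface of column 1) and equate Σ ρ_i t_i down to z_c; mantle fills any gap and the z_c terms cancel.
Column 1: x×2893 + (z_c − 0 − x)×3302
Column 2: 800.3×0 + 1355×2939 + 22190×2861 + (z_c − 800.3 − 23545)×3302
The z_c×3302 term appears on both sides and cancels. Collect the known terms of each column as K = Σ(ρt)_known − 3302 × (depth of known layers): K_1 = 0 − 3302×0 = 0; K_2 = 67467935 − 3302×(800.3 + 23545) = −12920245.6.
Balance: K_1 − x×(3302 − 2893) = K_2, so x = (K_1 − K_2)/(3302 − 2893) = 12920200/409 = 31600 m.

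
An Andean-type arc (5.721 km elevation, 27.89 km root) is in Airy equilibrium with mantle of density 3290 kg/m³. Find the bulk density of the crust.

ρ_c h = (ρ_m − ρ_c) r → ρ_c (h + r) = ρ_m r → ρ_c = ρ_m r / (h + r).
ρ_c = 3290 × 27.89 km / (5.721 km + 27.89 km) = 2730 kg/m³.

2730 kg/m³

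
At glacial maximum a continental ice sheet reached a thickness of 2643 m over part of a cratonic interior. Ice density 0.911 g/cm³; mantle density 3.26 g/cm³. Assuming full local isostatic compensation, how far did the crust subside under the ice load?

For local isostatic compensation: the ice load ρ_ice t is balanced by mantle displaced below, ρ_m s.
s = t ρ_ice / ρ_m = 2643 m × 0.911/3.26 = 739 m.

739 m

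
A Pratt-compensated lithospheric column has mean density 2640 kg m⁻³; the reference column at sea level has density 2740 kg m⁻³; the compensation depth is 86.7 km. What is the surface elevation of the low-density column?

3.28 km

ρ_ref D = ρ (D + h) → h = D (ρ_ref − ρ)/ρ.
h = 86.7 km × (2740 − 2640)/2640 = 3.28 km.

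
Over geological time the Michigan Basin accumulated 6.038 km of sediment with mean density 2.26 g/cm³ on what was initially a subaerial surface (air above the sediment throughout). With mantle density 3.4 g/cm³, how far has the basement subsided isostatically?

Subaerial load: s = t ρ_sed / ρ_m = 6.038 km × 2.26/3.4 = 4.01 km.

4.01 km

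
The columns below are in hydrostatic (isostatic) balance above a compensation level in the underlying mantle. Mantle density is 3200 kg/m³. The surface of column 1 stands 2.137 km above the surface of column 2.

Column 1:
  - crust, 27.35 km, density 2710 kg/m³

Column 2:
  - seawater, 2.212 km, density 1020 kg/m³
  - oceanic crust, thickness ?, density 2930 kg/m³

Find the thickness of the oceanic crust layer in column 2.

Take the compensation level at the base of the deeper column (depth z_c below the surface of column 1) and equate Σ ρ_i t_i down to z_c; mantle fills any gap and the z_c terms cancel.
Column 1: 27.35×2710 + (z_c − 27.35)×3200
Column 2: 2.137×0 + 2.212×1020 + x×2930 + (z_c − 2.137 − 2.212 − x)×3200
The z_c×3200 term appears on both sides and cancels. Collect the known terms of each column as K = Σ(ρt)_known − 3200 × (depth of known layers): K_1 = 74118.5 − 3200×27.35 = −13401.5; K_2 = 2256.24 − 3200×(2.137 + 2.212) = −11660.56.
Balance: K_1 = K_2 − x×(3200 − 2930), so x = (K_2 − K_1)/(3200 − 2930) = 1740.94/270 = 6.45 km.

6.45 km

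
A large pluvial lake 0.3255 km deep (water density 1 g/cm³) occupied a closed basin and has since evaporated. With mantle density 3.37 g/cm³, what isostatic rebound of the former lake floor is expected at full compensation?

u = d ρ_w/ρ_m = 0.3255 km × 1/3.37 = 0.0966 km.

0.0966 km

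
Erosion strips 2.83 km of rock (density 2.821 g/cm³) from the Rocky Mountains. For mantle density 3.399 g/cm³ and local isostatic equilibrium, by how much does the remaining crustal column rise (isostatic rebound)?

Unloading: uplift u = e ρ_c/ρ_m = 2.83 km × 2.821/3.399 = 2.35 km.

2.35 km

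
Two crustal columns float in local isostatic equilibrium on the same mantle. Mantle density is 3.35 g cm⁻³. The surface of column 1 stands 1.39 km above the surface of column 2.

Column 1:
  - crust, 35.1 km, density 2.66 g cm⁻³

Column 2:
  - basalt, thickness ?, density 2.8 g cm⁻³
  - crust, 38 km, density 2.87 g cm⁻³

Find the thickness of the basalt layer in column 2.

2.4 km

Take the compensation level at the base of the deeper column (depth z_c below the surface of column 1) and equate Σ ρ_i t_i down to z_c; mantle fills any gap and the z_c terms cancel.
Column 1: 35.1×2.66 + (z_c − 35.1)×3.35
Column 2: 1.39×0 + x×2.8 + 38×2.87 + (z_c − 1.39 − 38 − x)×3.35
The z_c×3.35 term appears on both sides and cancels. Collect the known terms of each column as K = Σ(ρt)_known − 3.35 × (depth of known layers): K_1 = 93.366 − 3.35×35.1 = −24.219; K_2 = 109.06 − 3.35×(1.39 + 38) = −22.8965.
Balance: K_1 = K_2 − x×(3.35 − 2.8), so x = (K_2 − K_1)/(3.35 − 2.8) = 1.3225/0.55 = 2.4 km.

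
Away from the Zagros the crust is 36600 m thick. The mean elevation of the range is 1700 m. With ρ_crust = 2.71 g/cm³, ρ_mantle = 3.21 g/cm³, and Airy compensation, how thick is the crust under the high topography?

47500 m

Root depth r = h ρ_c / (ρ_m − ρ_c) = 1700 m × 2.71 / 0.5 = 9214 m.
Total thickness = T + h + r = 36600 m + 1700 m + 9214 m = 47500 m.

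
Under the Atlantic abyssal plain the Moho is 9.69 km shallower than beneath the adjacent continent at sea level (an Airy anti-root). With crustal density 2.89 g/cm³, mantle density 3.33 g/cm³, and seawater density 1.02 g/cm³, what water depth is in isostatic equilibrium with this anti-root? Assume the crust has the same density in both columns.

Replacing a thickness d of crust by seawater at the top must be balanced by replacing crust with mantle at the base: d (ρ_c − ρ_w) = a (ρ_m − ρ_c).
d = a (ρ_m − ρ_c)/(ρ_c − ρ_w) = 9.69 km × 0.44/1.87 = 2.28 km.

2.28 km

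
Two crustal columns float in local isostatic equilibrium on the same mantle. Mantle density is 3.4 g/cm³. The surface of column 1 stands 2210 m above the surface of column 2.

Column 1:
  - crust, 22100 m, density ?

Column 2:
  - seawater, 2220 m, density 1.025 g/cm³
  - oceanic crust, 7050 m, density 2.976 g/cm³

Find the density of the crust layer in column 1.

2.69 g/cm³

Take the compensation level at the base of the deeper column (depth z_c below the surface of column 1) and equate Σ ρ_i t_i down to z_c; mantle fills any gap and the z_c terms cancel.
Column 1: 22100×ρ + (z_c − 22100)×3.4
Column 2: 2210×0 + 2220×1.025 + 7050×2.976 + (z_c − 2210 − 9270)×3.4
The z_c×3.4 term appears on both sides and cancels. Collect the known terms of each column as K = Σ(ρt)_known − 3.4 × (depth of known layers): K_1 = 0 − 3.4×22100 = −75140; K_2 = 23256.3 − 3.4×(2210 + 9270) = −15775.7.
Balance: K_1 + 22100×ρ = K_2, so ρ = (K_2 − K_1)/22100 = 59364.3/22100 = 2.69 g/cm³.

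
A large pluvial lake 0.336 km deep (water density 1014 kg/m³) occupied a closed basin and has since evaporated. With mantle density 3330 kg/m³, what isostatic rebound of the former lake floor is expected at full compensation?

0.102 km

u = d ρ_w/ρ_m = 0.336 km × 1014/3330 = 0.102 km.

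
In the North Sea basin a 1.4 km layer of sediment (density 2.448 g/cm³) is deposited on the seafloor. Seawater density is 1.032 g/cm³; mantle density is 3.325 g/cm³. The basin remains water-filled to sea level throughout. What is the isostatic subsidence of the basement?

0.865 km

Submarine loading: the sediment displaces seawater, and the subsidence is in turn flooded, so s (ρ_m − ρ_w) = t (ρ_sed − ρ_w).
s = 1.4 km × (2.448 − 1.032) / (3.325 − 1.032) = 0.865 km.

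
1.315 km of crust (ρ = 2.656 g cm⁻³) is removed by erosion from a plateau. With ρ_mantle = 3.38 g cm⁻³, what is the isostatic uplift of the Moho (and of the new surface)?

Unloading: uplift u = e ρ_c/ρ_m = 1.315 km × 2.656/3.38 = 1.03 km.

1.03 km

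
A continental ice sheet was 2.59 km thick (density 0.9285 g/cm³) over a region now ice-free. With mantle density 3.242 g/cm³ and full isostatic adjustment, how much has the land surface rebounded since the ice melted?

0.742 km

Removing the load lets mantle flow back in; uplift u satisfies ρ_ice t = ρ_m u.
u = t ρ_ice/ρ_m = 2.59 km × 0.9285/3.242 = 0.742 km.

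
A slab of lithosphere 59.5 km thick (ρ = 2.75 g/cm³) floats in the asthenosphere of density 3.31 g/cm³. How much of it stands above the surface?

Floating equilibrium: submerged depth d = t ρ_obj/ρ_fluid = 59.5 km × 2.75/3.31 = 49.43 km.
Freeboard = t − d = 59.5 km − 49.43 km = 10.1 km.

10.1 km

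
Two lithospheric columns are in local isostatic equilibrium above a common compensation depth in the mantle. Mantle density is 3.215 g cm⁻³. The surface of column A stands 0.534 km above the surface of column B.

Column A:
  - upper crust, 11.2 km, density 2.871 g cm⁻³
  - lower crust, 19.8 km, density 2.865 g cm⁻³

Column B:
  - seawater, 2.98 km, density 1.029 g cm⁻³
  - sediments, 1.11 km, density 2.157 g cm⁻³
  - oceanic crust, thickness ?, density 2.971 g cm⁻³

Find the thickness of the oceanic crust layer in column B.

Take the compensation level at the base of the deeper column (depth z_c below the surface of column A) and equate Σ ρ_i t_i down to z_c; mantle fills any gap and the z_c terms cancel.
Column A: 11.2×2.871 + 19.8×2.865 + (z_c − 31)×3.215
Column B: 0.534×0 + 2.98×1.029 + 1.11×2.157 + x×2.971 + (z_c − 0.534 − 4.09 − x)×3.215
The z_c×3.215 term appears on both sides and cancels. Collect the known terms of each column as K = Σ(ρt)_known − 3.215 × (depth of known layers): K_A = 88.8822 − 3.215×31 = −10.7828; K_B = 5.46069 − 3.215×(0.534 + 4.09) = −9.40547.
Balance: K_A = K_B − x×(3.215 − 2.971), so x = (K_B − K_A)/(3.215 − 2.971) = 1.37733/0.244 = 5.64 km.

5.64 km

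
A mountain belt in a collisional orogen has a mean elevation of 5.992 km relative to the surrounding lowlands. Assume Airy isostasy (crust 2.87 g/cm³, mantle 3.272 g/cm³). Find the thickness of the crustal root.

Balancing pressure at the compensation depth: the weight of the topography is balanced by the buoyancy of the root, ρ_c h = (ρ_m − ρ_c) r.
r = h · ρ_c / (ρ_m − ρ_c) = 5.992 km × 2.87 / (3.272 − 2.87) = 42.8 km.

42.8 km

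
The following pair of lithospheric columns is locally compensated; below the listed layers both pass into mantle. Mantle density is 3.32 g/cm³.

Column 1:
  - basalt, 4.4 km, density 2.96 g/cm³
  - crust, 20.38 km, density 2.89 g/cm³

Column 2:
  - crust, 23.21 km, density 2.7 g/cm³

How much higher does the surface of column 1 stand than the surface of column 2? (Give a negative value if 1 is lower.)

For any compensation level in the mantle, the mantle terms cancel and isostasy reduces to e = (Σt_1 − Σt_2) − (Σ(ρt)_1 − Σ(ρt)_2) / ρ_m.
Σt_1 = 24.78 km; Σt_2 = 23.21 km; Σ(ρt)_1 = 71.9222; Σ(ρt)_2 = 62.667 (in km·g/cm³).
e = (24.78 − 23.21) − (71.9222 − 62.667) / 3.32 = −1.22 km.

−1.22 km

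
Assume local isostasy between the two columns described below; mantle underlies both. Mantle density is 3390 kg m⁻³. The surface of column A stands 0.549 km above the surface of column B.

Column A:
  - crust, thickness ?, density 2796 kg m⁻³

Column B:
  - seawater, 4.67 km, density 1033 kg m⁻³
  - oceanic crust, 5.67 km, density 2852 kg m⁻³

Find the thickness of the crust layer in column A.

26.8 km

Take the compensation level at the base of the deeper column (depth z_c below the surface of column A) and equate Σ ρ_i t_i down to z_c; mantle fills any gap and the z_c terms cancel.
Column A: x×2796 + (z_c − 0 − x)×3390
Column B: 0.549×0 + 4.67×1033 + 5.67×2852 + (z_c − 0.549 − 10.34)×3390
The z_c×3390 term appears on both sides and cancels. Collect the known terms of each column as K = Σ(ρt)_known − 3390 × (depth of known layers): K_A = 0 − 3390×0 = 0; K_B = 20994.95 − 3390×(0.549 + 10.34) = −15918.76.
Balance: K_A − x×(3390 − 2796) = K_B, so x = (K_A − K_B)/(3390 − 2796) = 15918.8/594 = 26.8 km.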